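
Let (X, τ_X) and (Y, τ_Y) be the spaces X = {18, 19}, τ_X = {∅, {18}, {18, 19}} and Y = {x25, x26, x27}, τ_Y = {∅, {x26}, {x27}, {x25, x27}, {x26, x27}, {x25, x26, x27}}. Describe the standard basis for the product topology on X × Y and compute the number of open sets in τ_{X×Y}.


Basis B = {∅ × ∅, {18} × {x26}, {18} × {x27}, {18} × {x25, x27}, {18} × {x26, x27}, {18, 19} × {x26}, {18, 19} × {x27}, {18} × {x25, x26, x27}, {18, 19} × {x25, x27}, {18, 19} × {x26, x27}, {18, 19} × {x25, x26, x27}}; |τ_{X×Y}| = 18.

Enumerate products U × V with U ∈ τ_X, V ∈ τ_Y (deduplicated):
  ∅ × ∅ = {} (∅)
  {18} × {x26} = {(18,x26)}
  {18} × {x27} = {(18,x27)}
  {18} × {x25, x27} = {(18,x25), (18,x27)}
  {18} × {x26, x27} = {(18,x26), (18,x27)}
  {18, 19} × {x26} = {(18,x26), (19,x26)}
  {18, 19} × {x27} = {(18,x27), (19,x27)}
  {18} × {x25, x26, x27} = {(18,x25), (18,x26), (18,x27)}
  {18, 19} × {x25, x27} = {(18,x25), (18,x27), (19,x25), (19,x27)}
  {18, 19} × {x26, x27} = {(18,x26), (18,x27), (19,x26), (19,x27)}
  {18, 19} × {x25, x26, x27} = {(18,x25), (18,x26), (18,x27), (19,x25), (19,x26), (19,x27)}
These 11 distinct sets form the basis B.
Close under arbitrary unions to get τ_{X×Y}; counting gives |τ_{X×Y}| = 18.


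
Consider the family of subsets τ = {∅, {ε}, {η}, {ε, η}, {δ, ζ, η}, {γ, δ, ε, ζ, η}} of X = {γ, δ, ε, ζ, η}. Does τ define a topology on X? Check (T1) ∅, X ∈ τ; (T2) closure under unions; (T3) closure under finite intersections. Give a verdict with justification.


τ is NOT a topology on X.

Axiom (T1): ∅ ∈ τ? Yes; X ∈ τ? Yes.
Axiom (T2/T3): check pairwise unions and intersections of members of τ.
Counterexample for (T2): {ε} ∪ {δ, ζ, η} = {δ, ε, ζ, η} ∉ τ. Therefore τ is NOT a topology.


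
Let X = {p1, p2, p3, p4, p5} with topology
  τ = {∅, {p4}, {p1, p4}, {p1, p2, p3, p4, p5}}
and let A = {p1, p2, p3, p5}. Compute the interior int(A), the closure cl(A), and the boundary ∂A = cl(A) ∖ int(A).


int(A) = ∅, cl(A) = {p1, p2, p3, p5}, ∂A = {p1, p2, p3, p5}.

Closed sets in (X, τ) are complements of opens:
  closed(X, τ) = {∅, {p2, p3, p5}, {p1, p2, p3, p5}, {p1, p2, p3, p4, p5}}.
int(A) = ⋃ {U ∈ τ : U ⊆ A}. Opens contained in A: ∅.
Taking the union of these: int(A) = ∅.
cl(A) = ⋂ {C closed : A ⊆ C}. Closed sets containing A: {p1, p2, p3, p5}, {p1, p2, p3, p4, p5}.
Intersecting these: cl(A) = {p1, p2, p3, p5}.
∂A = cl(A) ∖ int(A) = {p1, p2, p3, p5} ∖ ∅ = {p1, p2, p3, p5}.


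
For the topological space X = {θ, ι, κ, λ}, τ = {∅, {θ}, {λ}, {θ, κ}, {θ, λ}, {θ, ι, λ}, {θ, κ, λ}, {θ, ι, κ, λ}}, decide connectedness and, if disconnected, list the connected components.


(X, τ) is connected.

Find clopen sets (U ∈ τ with X ∖ U ∈ τ):
  U = ∅, X ∖ U = {θ, ι, κ, λ} — both open, so U is clopen.
  U = {θ, ι, κ, λ}, X ∖ U = ∅ — both open, so U is clopen.
Only trivial clopens (∅ and X) exist, so (X, τ) is connected.
Compute connected components by grouping points that agree on all clopens:
  component: {θ, ι, κ, λ}


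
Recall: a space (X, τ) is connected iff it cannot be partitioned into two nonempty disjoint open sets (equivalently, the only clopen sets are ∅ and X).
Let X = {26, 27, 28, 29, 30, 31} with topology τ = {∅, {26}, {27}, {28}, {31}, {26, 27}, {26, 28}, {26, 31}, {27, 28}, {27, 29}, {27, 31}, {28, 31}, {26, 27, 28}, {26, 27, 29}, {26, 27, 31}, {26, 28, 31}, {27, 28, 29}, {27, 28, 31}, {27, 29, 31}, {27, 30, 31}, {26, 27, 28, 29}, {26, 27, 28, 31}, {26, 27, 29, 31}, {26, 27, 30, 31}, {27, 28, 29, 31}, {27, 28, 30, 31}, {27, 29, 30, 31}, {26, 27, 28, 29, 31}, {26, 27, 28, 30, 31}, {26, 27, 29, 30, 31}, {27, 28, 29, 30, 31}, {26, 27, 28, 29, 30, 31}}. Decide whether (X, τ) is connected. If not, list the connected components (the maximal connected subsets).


(X, τ) is disconnected; components = [{26}, {28}, {27, 29, 30, 31}].

Find clopen sets (U ∈ τ with X ∖ U ∈ τ):
  U = ∅, X ∖ U = {26, 27, 28, 29, 30, 31} — both open, so U is clopen.
  U = {26}, X ∖ U = {27, 28, 29, 30, 31} — both open, so U is clopen.
  U = {28}, X ∖ U = {26, 27, 29, 30, 31} — both open, so U is clopen.
  U = {26, 28}, X ∖ U = {27, 29, 30, 31} — both open, so U is clopen.
  U = {27, 29, 30, 31}, X ∖ U = {26, 28} — both open, so U is clopen.
  U = {26, 27, 29, 30, 31}, X ∖ U = {28} — both open, so U is clopen.
  U = {27, 28, 29, 30, 31}, X ∖ U = {26} — both open, so U is clopen.
  U = {26, 27, 28, 29, 30, 31}, X ∖ U = ∅ — both open, so U is clopen.
Nontrivial clopen(s) exist: e.g. {28}. So (X, τ) is disconnected.
Compute connected components by grouping points that agree on all clopens:
  component: {26}
  component: {28}
  component: {27, 29, 30, 31}


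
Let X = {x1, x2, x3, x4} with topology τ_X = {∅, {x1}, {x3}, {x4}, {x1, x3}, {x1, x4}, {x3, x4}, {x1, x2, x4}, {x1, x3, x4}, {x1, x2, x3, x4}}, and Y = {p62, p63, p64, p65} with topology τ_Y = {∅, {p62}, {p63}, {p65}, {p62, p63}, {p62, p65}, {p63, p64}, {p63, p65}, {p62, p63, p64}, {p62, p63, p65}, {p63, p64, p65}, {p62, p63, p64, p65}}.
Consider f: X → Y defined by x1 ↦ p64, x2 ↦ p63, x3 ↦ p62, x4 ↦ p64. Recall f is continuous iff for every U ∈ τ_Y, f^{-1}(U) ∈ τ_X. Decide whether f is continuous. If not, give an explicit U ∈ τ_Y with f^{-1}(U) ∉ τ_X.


f is NOT continuous.

Compute f^{-1}(U) for each U ∈ τ_Y:
  U = ∅: f^{-1}(U) = ∅ ∈ τ_X ✓.
  U = {p62}: f^{-1}(U) = {x3} ∈ τ_X ✓.
  U = {p63}: f^{-1}(U) = {x2} ∉ τ_X ✗.
  U = {p65}: f^{-1}(U) = ∅ ∈ τ_X ✓.
  U = {p62, p63}: f^{-1}(U) = {x2, x3} ∉ τ_X ✗.
  U = {p62, p65}: f^{-1}(U) = {x3} ∈ τ_X ✓.
  U = {p63, p64}: f^{-1}(U) = {x1, x2, x4} ∈ τ_X ✓.
  U = {p63, p65}: f^{-1}(U) = {x2} ∉ τ_X ✗.
  U = {p62, p63, p64}: f^{-1}(U) = {x1, x2, x3, x4} ∈ τ_X ✓.
  U = {p62, p63, p65}: f^{-1}(U) = {x2, x3} ∉ τ_X ✗.
  U = {p63, p64, p65}: f^{-1}(U) = {x1, x2, x4} ∈ τ_X ✓.
  U = {p62, p63, p64, p65}: f^{-1}(U) = {x1, x2, x3, x4} ∈ τ_X ✓.
Found U = {p63} with f^{-1}(U) = {x2} not in τ_X. Therefore f is NOT continuous.


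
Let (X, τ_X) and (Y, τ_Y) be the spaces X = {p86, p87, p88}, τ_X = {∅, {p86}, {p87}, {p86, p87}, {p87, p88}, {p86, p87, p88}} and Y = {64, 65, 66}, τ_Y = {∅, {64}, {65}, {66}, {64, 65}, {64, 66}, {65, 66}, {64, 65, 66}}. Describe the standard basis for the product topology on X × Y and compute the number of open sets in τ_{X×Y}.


Basis B = {∅ × ∅, {p86} × {64}, {p86} × {65}, {p86} × {66}, {p87} × {64}, {p87} × {65}, {p87} × {66}, {p86} × {64, 65}, {p86} × {64, 66}, {p86, p87} × {64}, {p86} × {65, 66}, {p86, p87} × {65}, {p86, p87} × {66}, {p87} × {64, 65}, {p87} × {64, 66}, {p87, p88} × {64}, {p87} × {65, 66}, {p87, p88} × {65}, {p87, p88} × {66}, {p86} × {64, 65, 66}, {p86, p87, p88} × {64}, {p86, p87, p88} × {65}, {p86, p87, p88} × {66}, {p87} × {64, 65, 66}, {p86, p87} × {64, 65}, {p86, p87} × {64, 66}, {p86, p87} × {65, 66}, {p87, p88} × {64, 65}, {p87, p88} × {64, 66}, {p87, p88} × {65, 66}, {p86, p87} × {64, 65, 66}, {p86, p87, p88} × {64, 65}, {p86, p87, p88} × {64, 66}, {p86, p87, p88} × {65, 66}, {p87, p88} × {64, 65, 66}, {p86, p87, p88} × {64, 65, 66}}; |τ_{X×Y}| = 216.

Enumerate products U × V with U ∈ τ_X, V ∈ τ_Y (deduplicated):
  ∅ × ∅ = {} (∅)
  {p86} × {64} = {(p86,64)}
  {p86} × {65} = {(p86,65)}
  {p86} × {66} = {(p86,66)}
  {p87} × {64} = {(p87,64)}
  {p87} × {65} = {(p87,65)}
  {p87} × {66} = {(p87,66)}
  {p86} × {64, 65} = {(p86,64), (p86,65)}
  {p86} × {64, 66} = {(p86,64), (p86,66)}
  {p86, p87} × {64} = {(p86,64), (p87,64)}
  {p86} × {65, 66} = {(p86,65), (p86,66)}
  {p86, p87} × {65} = {(p86,65), (p87,65)}
  {p86, p87} × {66} = {(p86,66), (p87,66)}
  {p87} × {64, 65} = {(p87,64), (p87,65)}
  {p87} × {64, 66} = {(p87,64), (p87,66)}
  {p87, p88} × {64} = {(p87,64), (p88,64)}
  {p87} × {65, 66} = {(p87,65), (p87,66)}
  {p87, p88} × {65} = {(p87,65), (p88,65)}
  {p87, p88} × {66} = {(p87,66), (p88,66)}
  {p86} × {64, 65, 66} = {(p86,64), (p86,65), (p86,66)}
  {p86, p87, p88} × {64} = {(p86,64), (p87,64), (p88,64)}
  {p86, p87, p88} × {65} = {(p86,65), (p87,65), (p88,65)}
  {p86, p87, p88} × {66} = {(p86,66), (p87,66), (p88,66)}
  {p87} × {64, 65, 66} = {(p87,64), (p87,65), (p87,66)}
  {p86, p87} × {64, 65} = {(p86,64), (p86,65), (p87,64), (p87,65)}
  {p86, p87} × {64, 66} = {(p86,64), (p86,66), (p87,64), (p87,66)}
  {p86, p87} × {65, 66} = {(p86,65), (p86,66), (p87,65), (p87,66)}
  {p87, p88} × {64, 65} = {(p87,64), (p87,65), (p88,64), (p88,65)}
  {p87, p88} × {64, 66} = {(p87,64), (p87,66), (p88,64), (p88,66)}
  {p87, p88} × {65, 66} = {(p87,65), (p87,66), (p88,65), (p88,66)}
  {p86, p87} × {64, 65, 66} = {(p86,64), (p86,65), (p86,66), (p87,64), (p87,65), (p87,66)}
  {p86, p87, p88} × {64, 65} = {(p86,64), (p86,65), (p87,64), (p87,65), (p88,64), (p88,65)}
  {p86, p87, p88} × {64, 66} = {(p86,64), (p86,66), (p87,64), (p87,66), (p88,64), (p88,66)}
  {p86, p87, p88} × {65, 66} = {(p86,65), (p86,66), (p87,65), (p87,66), (p88,65), (p88,66)}
  {p87, p88} × {64, 65, 66} = {(p87,64), (p87,65), (p87,66), (p88,64), (p88,65), (p88,66)}
  {p86, p87, p88} × {64, 65, 66} = {(p86,64), (p86,65), (p86,66), (p87,64), (p87,65), (p87,66), (p88,64), (p88,65), (p88,66)}
These 36 distinct sets form the basis B.
Close under arbitrary unions to get τ_{X×Y}; counting gives |τ_{X×Y}| = 216.


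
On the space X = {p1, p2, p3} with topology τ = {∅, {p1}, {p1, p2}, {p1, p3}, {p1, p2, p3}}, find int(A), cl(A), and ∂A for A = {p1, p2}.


int(A) = {p1, p2}, cl(A) = {p1, p2, p3}, ∂A = {p3}.

Closed sets in (X, τ) are complements of opens:
  closed(X, τ) = {∅, {p2}, {p3}, {p2, p3}, {p1, p2, p3}}.
int(A) = ⋃ {U ∈ τ : U ⊆ A}. Opens contained in A: ∅, {p1}, {p1, p2}.
Taking the union of these: int(A) = {p1, p2}.
cl(A) = ⋂ {C closed : A ⊆ C}. Closed sets containing A: {p1, p2, p3}.
Intersecting these: cl(A) = {p1, p2, p3}.
∂A = cl(A) ∖ int(A) = {p1, p2, p3} ∖ {p1, p2} = {p3}.


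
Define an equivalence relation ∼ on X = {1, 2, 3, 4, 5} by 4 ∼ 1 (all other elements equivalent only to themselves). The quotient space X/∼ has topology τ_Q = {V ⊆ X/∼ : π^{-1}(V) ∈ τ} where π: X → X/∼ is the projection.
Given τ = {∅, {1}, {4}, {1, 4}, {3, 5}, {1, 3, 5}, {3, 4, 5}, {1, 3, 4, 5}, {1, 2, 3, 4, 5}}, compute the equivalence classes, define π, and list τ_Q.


X/∼ = {[1=4], [2], [3], [5]}; |τ_Q| = 5.

Equivalence classes: [1=4], [2], [3], [5].
Quotient map π: X → X/∼ sends 1 ↦ [1=4], 2 ↦ [2], 3 ↦ [3], 4 ↦ [1=4], 5 ↦ [5].
For each subset V ⊆ X/∼, compute π^{-1}(V) ⊆ X and check whether π^{-1}(V) ∈ τ. V is open in τ_Q iff π^{-1}(V) ∈ τ.
  V = {}: π^{-1}(V) = ∅ ∈ τ ✓.
  V = {[1=4]}: π^{-1}(V) = {1, 4} ∈ τ ✓.
  V = {[2]}: π^{-1}(V) = {2} ∉ τ ✗.
  V = {[1=4], [2]}: π^{-1}(V) = {1, 2, 4} ∉ τ ✗.
  V = {[3]}: π^{-1}(V) = {3} ∉ τ ✗.
  V = {[1=4], [3]}: π^{-1}(V) = {1, 3, 4} ∉ τ ✗.
  V = {[2], [3]}: π^{-1}(V) = {2, 3} ∉ τ ✗.
  V = {[1=4], [2], [3]}: π^{-1}(V) = {1, 2, 3, 4} ∉ τ ✗.
  V = {[5]}: π^{-1}(V) = {5} ∉ τ ✗.
  V = {[1=4], [5]}: π^{-1}(V) = {1, 4, 5} ∉ τ ✗.
  V = {[2], [5]}: π^{-1}(V) = {2, 5} ∉ τ ✗.
  V = {[1=4], [2], [5]}: π^{-1}(V) = {1, 2, 4, 5} ∉ τ ✗.
  V = {[3], [5]}: π^{-1}(V) = {3, 5} ∈ τ ✓.
  V = {[1=4], [3], [5]}: π^{-1}(V) = {1, 3, 4, 5} ∈ τ ✓.
  V = {[2], [3], [5]}: π^{-1}(V) = {2, 3, 5} ∉ τ ✗.
  V = {[1=4], [2], [3], [5]}: π^{-1}(V) = {1, 2, 3, 4, 5} ∈ τ ✓.
Open sets in the quotient: τ_Q = {{}, {[1=4]}, {[3], [5]}, {[1=4], [3], [5]}, {[1=4], [2], [3], [5]}} (5 elements).


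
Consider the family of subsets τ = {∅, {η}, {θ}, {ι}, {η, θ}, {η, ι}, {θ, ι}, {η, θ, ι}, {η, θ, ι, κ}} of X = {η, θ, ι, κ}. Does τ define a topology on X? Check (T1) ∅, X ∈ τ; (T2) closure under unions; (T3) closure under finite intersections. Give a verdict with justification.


τ IS a topology on X.

Axiom (T1): ∅ ∈ τ? Yes; X ∈ τ? Yes.
Axiom (T2/T3): check pairwise unions and intersections of members of τ.
All pairwise intersections and unions checked — each lies in τ. Therefore τ satisfies (T1), (T2), (T3): it IS a topology on X.


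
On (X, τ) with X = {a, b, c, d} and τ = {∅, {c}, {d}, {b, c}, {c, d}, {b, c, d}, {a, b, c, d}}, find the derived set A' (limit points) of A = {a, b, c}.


A' = {a, b}

For each x ∈ X, list the open sets U ∈ τ with x ∈ U, then check whether U ∩ (A ∖ {x}) ≠ ∅ for every such U.
  x = a: opens ∋ x are {a, b, c, d}; each meets A ∖ {a}, so x IS a limit point.
  x = b: opens ∋ x are {b, c}, {b, c, d}, {a, b, c, d}; each meets A ∖ {b}, so x IS a limit point.
  x = c: open {c} ∋ x has {c} ∩ (A ∖ {c}) = ∅, so x is NOT a limit point.
  x = d: open {d} ∋ x has {d} ∩ (A ∖ {d}) = ∅, so x is NOT a limit point.
Collecting: A' = {a, b}.


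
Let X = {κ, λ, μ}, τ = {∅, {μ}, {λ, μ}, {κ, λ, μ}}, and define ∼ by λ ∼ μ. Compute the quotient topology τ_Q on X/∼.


X/∼ = {[κ], [λ=μ]}; |τ_Q| = 3.

Equivalence classes: [κ], [λ=μ].
Quotient map π: X → X/∼ sends κ ↦ [κ], λ ↦ [λ=μ], μ ↦ [λ=μ].
For each subset V ⊆ X/∼, compute π^{-1}(V) ⊆ X and check whether π^{-1}(V) ∈ τ. V is open in τ_Q iff π^{-1}(V) ∈ τ.
  V = {}: π^{-1}(V) = ∅ ∈ τ ✓.
  V = {[κ]}: π^{-1}(V) = {κ} ∉ τ ✗.
  V = {[λ=μ]}: π^{-1}(V) = {λ, μ} ∈ τ ✓.
  V = {[κ], [λ=μ]}: π^{-1}(V) = {κ, λ, μ} ∈ τ ✓.
Open sets in the quotient: τ_Q = {{}, {[λ=μ]}, {[κ], [λ=μ]}} (3 elements).


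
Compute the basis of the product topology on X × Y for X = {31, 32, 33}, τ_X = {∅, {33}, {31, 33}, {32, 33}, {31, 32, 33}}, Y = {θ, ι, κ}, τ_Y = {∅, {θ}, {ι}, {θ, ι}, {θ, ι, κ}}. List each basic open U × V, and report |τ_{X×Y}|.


Basis B = {∅ × ∅, {33} × {θ}, {33} × {ι}, {31, 33} × {θ}, {31, 33} × {ι}, {32, 33} × {θ}, {32, 33} × {ι}, {33} × {θ, ι}, {31, 32, 33} × {θ}, {31, 32, 33} × {ι}, {33} × {θ, ι, κ}, {31, 33} × {θ, ι}, {32, 33} × {θ, ι}, {31, 33} × {θ, ι, κ}, {31, 32, 33} × {θ, ι}, {32, 33} × {θ, ι, κ}, {31, 32, 33} × {θ, ι, κ}}; |τ_{X×Y}| = 50.

Enumerate products U × V with U ∈ τ_X, V ∈ τ_Y (deduplicated):
  ∅ × ∅ = {} (∅)
  {33} × {θ} = {(33,θ)}
  {33} × {ι} = {(33,ι)}
  {31, 33} × {θ} = {(31,θ), (33,θ)}
  {31, 33} × {ι} = {(31,ι), (33,ι)}
  {32, 33} × {θ} = {(32,θ), (33,θ)}
  {32, 33} × {ι} = {(32,ι), (33,ι)}
  {33} × {θ, ι} = {(33,θ), (33,ι)}
  {31, 32, 33} × {θ} = {(31,θ), (32,θ), (33,θ)}
  {31, 32, 33} × {ι} = {(31,ι), (32,ι), (33,ι)}
  {33} × {θ, ι, κ} = {(33,θ), (33,ι), (33,κ)}
  {31, 33} × {θ, ι} = {(31,θ), (31,ι), (33,θ), (33,ι)}
  {32, 33} × {θ, ι} = {(32,θ), (32,ι), (33,θ), (33,ι)}
  {31, 33} × {θ, ι, κ} = {(31,θ), (31,ι), (31,κ), (33,θ), (33,ι), (33,κ)}
  {31, 32, 33} × {θ, ι} = {(31,θ), (31,ι), (32,θ), (32,ι), (33,θ), (33,ι)}
  {32, 33} × {θ, ι, κ} = {(32,θ), (32,ι), (32,κ), (33,θ), (33,ι), (33,κ)}
  {31, 32, 33} × {θ, ι, κ} = {(31,θ), (31,ι), (31,κ), (32,θ), (32,ι), (32,κ), (33,θ), (33,ι), (33,κ)}
These 17 distinct sets form the basis B.
Close under arbitrary unions to get τ_{X×Y}; counting gives |τ_{X×Y}| = 50.


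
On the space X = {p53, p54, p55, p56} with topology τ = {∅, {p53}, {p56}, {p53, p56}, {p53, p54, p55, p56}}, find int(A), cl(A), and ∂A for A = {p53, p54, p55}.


int(A) = {p53}, cl(A) = {p53, p54, p55}, ∂A = {p54, p55}.

Closed sets in (X, τ) are complements of opens:
  closed(X, τ) = {∅, {p54, p55}, {p53, p54, p55}, {p54, p55, p56}, {p53, p54, p55, p56}}.
int(A) = ⋃ {U ∈ τ : U ⊆ A}. Opens contained in A: ∅, {p53}.
Taking the union of these: int(A) = {p53}.
cl(A) = ⋂ {C closed : A ⊆ C}. Closed sets containing A: {p53, p54, p55}, {p53, p54, p55, p56}.
Intersecting these: cl(A) = {p53, p54, p55}.
∂A = cl(A) ∖ int(A) = {p53, p54, p55} ∖ {p53} = {p54, p55}.


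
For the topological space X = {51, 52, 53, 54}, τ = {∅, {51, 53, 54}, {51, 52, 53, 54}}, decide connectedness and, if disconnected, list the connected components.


(X, τ) is connected.

Find clopen sets (U ∈ τ with X ∖ U ∈ τ):
  U = ∅, X ∖ U = {51, 52, 53, 54} — both open, so U is clopen.
  U = {51, 52, 53, 54}, X ∖ U = ∅ — both open, so U is clopen.
Only trivial clopens (∅ and X) exist, so (X, τ) is connected.
Compute connected components by grouping points that agree on all clopens:
  component: {51, 52, 53, 54}


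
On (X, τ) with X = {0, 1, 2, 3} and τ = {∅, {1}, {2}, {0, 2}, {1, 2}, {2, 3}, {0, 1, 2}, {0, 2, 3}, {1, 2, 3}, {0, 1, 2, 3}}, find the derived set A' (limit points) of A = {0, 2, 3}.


A' = {0, 3}

For each x ∈ X, list the open sets U ∈ τ with x ∈ U, then check whether U ∩ (A ∖ {x}) ≠ ∅ for every such U.
  x = 0: opens ∋ x are {0, 2}, {0, 1, 2}, {0, 2, 3}, {0, 1, 2, 3}; each meets A ∖ {0}, so x IS a limit point.
  x = 1: open {1} ∋ x has {1} ∩ (A ∖ {1}) = ∅, so x is NOT a limit point.
  x = 2: open {2} ∋ x has {2} ∩ (A ∖ {2}) = ∅, so x is NOT a limit point.
  x = 3: opens ∋ x are {2, 3}, {0, 2, 3}, {1, 2, 3}, {0, 1, 2, 3}; each meets A ∖ {3}, so x IS a limit point.
Collecting: A' = {0, 3}.


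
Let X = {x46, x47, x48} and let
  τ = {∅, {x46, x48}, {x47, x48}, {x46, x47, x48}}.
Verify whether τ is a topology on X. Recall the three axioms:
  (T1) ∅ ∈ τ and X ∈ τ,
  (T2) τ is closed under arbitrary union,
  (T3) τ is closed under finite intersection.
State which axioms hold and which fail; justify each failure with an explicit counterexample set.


τ is NOT a topology on X.

Axiom (T1): ∅ ∈ τ? Yes; X ∈ τ? Yes.
Axiom (T2/T3): check pairwise unions and intersections of members of τ.
Counterexample for (T3): {x46, x48} ∩ {x47, x48} = {x48} ∉ τ. Therefore τ is NOT a topology.


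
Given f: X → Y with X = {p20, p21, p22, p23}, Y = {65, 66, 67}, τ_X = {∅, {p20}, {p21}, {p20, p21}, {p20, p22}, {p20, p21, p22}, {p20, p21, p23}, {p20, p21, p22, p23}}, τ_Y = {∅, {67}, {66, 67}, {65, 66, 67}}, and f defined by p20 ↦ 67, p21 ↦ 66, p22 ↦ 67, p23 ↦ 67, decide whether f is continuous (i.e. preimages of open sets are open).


f is NOT continuous.

Compute f^{-1}(U) for each U ∈ τ_Y:
  U = ∅: f^{-1}(U) = ∅ ∈ τ_X ✓.
  U = {67}: f^{-1}(U) = {p20, p22, p23} ∉ τ_X ✗.
  U = {66, 67}: f^{-1}(U) = {p20, p21, p22, p23} ∈ τ_X ✓.
  U = {65, 66, 67}: f^{-1}(U) = {p20, p21, p22, p23} ∈ τ_X ✓.
Found U = {67} with f^{-1}(U) = {p20, p22, p23} not in τ_X. Therefore f is NOT continuous.


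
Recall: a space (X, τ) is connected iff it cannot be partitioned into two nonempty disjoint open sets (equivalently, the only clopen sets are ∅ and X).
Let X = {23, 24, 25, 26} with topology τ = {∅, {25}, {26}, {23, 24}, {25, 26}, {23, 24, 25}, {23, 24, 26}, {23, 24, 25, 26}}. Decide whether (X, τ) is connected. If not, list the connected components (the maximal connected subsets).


(X, τ) is disconnected; components = [{25}, {26}, {23, 24}].

Find clopen sets (U ∈ τ with X ∖ U ∈ τ):
  U = ∅, X ∖ U = {23, 24, 25, 26} — both open, so U is clopen.
  U = {25}, X ∖ U = {23, 24, 26} — both open, so U is clopen.
  U = {26}, X ∖ U = {23, 24, 25} — both open, so U is clopen.
  U = {23, 24}, X ∖ U = {25, 26} — both open, so U is clopen.
  U = {25, 26}, X ∖ U = {23, 24} — both open, so U is clopen.
  U = {23, 24, 25}, X ∖ U = {26} — both open, so U is clopen.
  U = {23, 24, 26}, X ∖ U = {25} — both open, so U is clopen.
  U = {23, 24, 25, 26}, X ∖ U = ∅ — both open, so U is clopen.
Nontrivial clopen(s) exist: e.g. {25, 26}. So (X, τ) is disconnected.
Compute connected components by grouping points that agree on all clopens:
  component: {25}
  component: {26}
  component: {23, 24}


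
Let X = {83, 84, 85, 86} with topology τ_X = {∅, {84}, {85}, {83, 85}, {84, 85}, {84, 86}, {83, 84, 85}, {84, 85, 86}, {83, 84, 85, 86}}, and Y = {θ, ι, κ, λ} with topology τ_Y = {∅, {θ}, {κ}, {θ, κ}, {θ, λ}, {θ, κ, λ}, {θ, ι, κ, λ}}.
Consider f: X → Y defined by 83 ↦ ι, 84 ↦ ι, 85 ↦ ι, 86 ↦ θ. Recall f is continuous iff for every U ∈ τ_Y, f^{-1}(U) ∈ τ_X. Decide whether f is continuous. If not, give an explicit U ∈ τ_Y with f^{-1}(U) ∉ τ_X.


f is NOT continuous.

Compute f^{-1}(U) for each U ∈ τ_Y:
  U = ∅: f^{-1}(U) = ∅ ∈ τ_X ✓.
  U = {θ}: f^{-1}(U) = {86} ∉ τ_X ✗.
  U = {κ}: f^{-1}(U) = ∅ ∈ τ_X ✓.
  U = {θ, κ}: f^{-1}(U) = {86} ∉ τ_X ✗.
  U = {θ, λ}: f^{-1}(U) = {86} ∉ τ_X ✗.
  U = {θ, κ, λ}: f^{-1}(U) = {86} ∉ τ_X ✗.
  U = {θ, ι, κ, λ}: f^{-1}(U) = {83, 84, 85, 86} ∈ τ_X ✓.
Found U = {θ} with f^{-1}(U) = {86} not in τ_X. Therefore f is NOT continuous.


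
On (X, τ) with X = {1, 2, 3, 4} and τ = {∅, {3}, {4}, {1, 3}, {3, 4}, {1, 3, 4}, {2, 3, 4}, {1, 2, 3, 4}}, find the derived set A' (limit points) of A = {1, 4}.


A' = {2}

For each x ∈ X, list the open sets U ∈ τ with x ∈ U, then check whether U ∩ (A ∖ {x}) ≠ ∅ for every such U.
  x = 1: open {1, 3} ∋ x has {1, 3} ∩ (A ∖ {1}) = ∅, so x is NOT a limit point.
  x = 2: opens ∋ x are {2, 3, 4}, {1, 2, 3, 4}; each meets A ∖ {2}, so x IS a limit point.
  x = 3: open {3} ∋ x has {3} ∩ (A ∖ {3}) = ∅, so x is NOT a limit point.
  x = 4: open {4} ∋ x has {4} ∩ (A ∖ {4}) = ∅, so x is NOT a limit point.
Collecting: A' = {2}.


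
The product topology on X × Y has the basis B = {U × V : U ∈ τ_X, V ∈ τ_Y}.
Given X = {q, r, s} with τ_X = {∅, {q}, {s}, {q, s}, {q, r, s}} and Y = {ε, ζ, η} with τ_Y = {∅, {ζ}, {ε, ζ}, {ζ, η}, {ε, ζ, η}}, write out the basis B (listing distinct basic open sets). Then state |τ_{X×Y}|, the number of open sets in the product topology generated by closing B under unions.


Basis B = {∅ × ∅, {q} × {ζ}, {s} × {ζ}, {q} × {ε, ζ}, {q} × {ζ, η}, {q, s} × {ζ}, {s} × {ε, ζ}, {s} × {ζ, η}, {q} × {ε, ζ, η}, {q, r, s} × {ζ}, {s} × {ε, ζ, η}, {q, s} × {ε, ζ}, {q, s} × {ζ, η}, {q, s} × {ε, ζ, η}, {q, r, s} × {ε, ζ}, {q, r, s} × {ζ, η}, {q, r, s} × {ε, ζ, η}}; |τ_{X×Y}| = 50.

Enumerate products U × V with U ∈ τ_X, V ∈ τ_Y (deduplicated):
  ∅ × ∅ = {} (∅)
  {q} × {ζ} = {(q,ζ)}
  {s} × {ζ} = {(s,ζ)}
  {q} × {ε, ζ} = {(q,ε), (q,ζ)}
  {q} × {ζ, η} = {(q,ζ), (q,η)}
  {q, s} × {ζ} = {(q,ζ), (s,ζ)}
  {s} × {ε, ζ} = {(s,ε), (s,ζ)}
  {s} × {ζ, η} = {(s,ζ), (s,η)}
  {q} × {ε, ζ, η} = {(q,ε), (q,ζ), (q,η)}
  {q, r, s} × {ζ} = {(q,ζ), (r,ζ), (s,ζ)}
  {s} × {ε, ζ, η} = {(s,ε), (s,ζ), (s,η)}
  {q, s} × {ε, ζ} = {(q,ε), (q,ζ), (s,ε), (s,ζ)}
  {q, s} × {ζ, η} = {(q,ζ), (q,η), (s,ζ), (s,η)}
  {q, s} × {ε, ζ, η} = {(q,ε), (q,ζ), (q,η), (s,ε), (s,ζ), (s,η)}
  {q, r, s} × {ε, ζ} = {(q,ε), (q,ζ), (r,ε), (r,ζ), (s,ε), (s,ζ)}
  {q, r, s} × {ζ, η} = {(q,ζ), (q,η), (r,ζ), (r,η), (s,ζ), (s,η)}
  {q, r, s} × {ε, ζ, η} = {(q,ε), (q,ζ), (q,η), (r,ε), (r,ζ), (r,η), (s,ε), (s,ζ), (s,η)}
These 17 distinct sets form the basis B.
Close under arbitrary unions to get τ_{X×Y}; counting gives |τ_{X×Y}| = 50.


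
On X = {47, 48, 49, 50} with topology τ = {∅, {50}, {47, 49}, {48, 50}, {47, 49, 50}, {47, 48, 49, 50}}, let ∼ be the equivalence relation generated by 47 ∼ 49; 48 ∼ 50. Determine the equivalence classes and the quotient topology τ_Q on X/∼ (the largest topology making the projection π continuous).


X/∼ = {[47=49], [48=50]}; |τ_Q| = 4.

Equivalence classes: [47=49], [48=50].
Quotient map π: X → X/∼ sends 47 ↦ [47=49], 48 ↦ [48=50], 49 ↦ [47=49], 50 ↦ [48=50].
For each subset V ⊆ X/∼, compute π^{-1}(V) ⊆ X and check whether π^{-1}(V) ∈ τ. V is open in τ_Q iff π^{-1}(V) ∈ τ.
  V = {}: π^{-1}(V) = ∅ ∈ τ ✓.
  V = {[47=49]}: π^{-1}(V) = {47, 49} ∈ τ ✓.
  V = {[48=50]}: π^{-1}(V) = {48, 50} ∈ τ ✓.
  V = {[47=49], [48=50]}: π^{-1}(V) = {47, 48, 49, 50} ∈ τ ✓.
Open sets in the quotient: τ_Q = {{}, {[47=49]}, {[48=50]}, {[47=49], [48=50]}} (4 elements).


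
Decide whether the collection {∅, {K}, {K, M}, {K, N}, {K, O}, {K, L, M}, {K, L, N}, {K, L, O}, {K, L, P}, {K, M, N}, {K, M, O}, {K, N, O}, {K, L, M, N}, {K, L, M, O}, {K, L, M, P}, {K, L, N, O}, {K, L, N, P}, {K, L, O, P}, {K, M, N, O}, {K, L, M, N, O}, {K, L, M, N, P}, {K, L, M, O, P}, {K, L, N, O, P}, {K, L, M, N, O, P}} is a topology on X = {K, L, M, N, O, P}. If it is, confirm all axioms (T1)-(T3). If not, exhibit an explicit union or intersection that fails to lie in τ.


τ is NOT a topology on X.

Axiom (T1): ∅ ∈ τ? Yes; X ∈ τ? Yes.
Axiom (T2/T3): check pairwise unions and intersections of members of τ.
Counterexample for (T3): {K, L, M} ∩ {K, L, N} = {K, L} ∉ τ. Therefore τ is NOT a topology.


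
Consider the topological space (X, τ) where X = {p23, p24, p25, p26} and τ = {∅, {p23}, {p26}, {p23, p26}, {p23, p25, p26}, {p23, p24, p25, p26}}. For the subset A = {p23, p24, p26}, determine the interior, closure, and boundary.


int(A) = {p23, p26}, cl(A) = {p23, p24, p25, p26}, ∂A = {p24, p25}.

Closed sets in (X, τ) are complements of opens:
  closed(X, τ) = {∅, {p24}, {p24, p25}, {p23, p24, p25}, {p24, p25, p26}, {p23, p24, p25, p26}}.
int(A) = ⋃ {U ∈ τ : U ⊆ A}. Opens contained in A: ∅, {p23}, {p26}, {p23, p26}.
Taking the union of these: int(A) = {p23, p26}.
cl(A) = ⋂ {C closed : A ⊆ C}. Closed sets containing A: {p23, p24, p25, p26}.
Intersecting these: cl(A) = {p23, p24, p25, p26}.
∂A = cl(A) ∖ int(A) = {p23, p24, p25, p26} ∖ {p23, p26} = {p24, p25}.


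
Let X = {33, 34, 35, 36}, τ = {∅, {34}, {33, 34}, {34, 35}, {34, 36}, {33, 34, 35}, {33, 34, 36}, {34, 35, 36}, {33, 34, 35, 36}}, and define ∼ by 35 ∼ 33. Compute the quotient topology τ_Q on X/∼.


X/∼ = {[33=35], [34], [36]}; |τ_Q| = 5.

Equivalence classes: [33=35], [34], [36].
Quotient map π: X → X/∼ sends 33 ↦ [33=35], 34 ↦ [34], 35 ↦ [33=35], 36 ↦ [36].
For each subset V ⊆ X/∼, compute π^{-1}(V) ⊆ X and check whether π^{-1}(V) ∈ τ. V is open in τ_Q iff π^{-1}(V) ∈ τ.
  V = {}: π^{-1}(V) = ∅ ∈ τ ✓.
  V = {[33=35]}: π^{-1}(V) = {33, 35} ∉ τ ✗.
  V = {[34]}: π^{-1}(V) = {34} ∈ τ ✓.
  V = {[33=35], [34]}: π^{-1}(V) = {33, 34, 35} ∈ τ ✓.
  V = {[36]}: π^{-1}(V) = {36} ∉ τ ✗.
  V = {[33=35], [36]}: π^{-1}(V) = {33, 35, 36} ∉ τ ✗.
  V = {[34], [36]}: π^{-1}(V) = {34, 36} ∈ τ ✓.
  V = {[33=35], [34], [36]}: π^{-1}(V) = {33, 34, 35, 36} ∈ τ ✓.
Open sets in the quotient: τ_Q = {{}, {[34]}, {[33=35], [34]}, {[34], [36]}, {[33=35], [34], [36]}} (5 elements).


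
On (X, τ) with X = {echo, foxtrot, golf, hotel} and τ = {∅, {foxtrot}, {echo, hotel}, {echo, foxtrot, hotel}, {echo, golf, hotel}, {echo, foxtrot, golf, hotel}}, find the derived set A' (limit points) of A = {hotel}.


A' = {echo, golf}

For each x ∈ X, list the open sets U ∈ τ with x ∈ U, then check whether U ∩ (A ∖ {x}) ≠ ∅ for every such U.
  x = echo: opens ∋ x are {echo, hotel}, {echo, foxtrot, hotel}, {echo, golf, hotel}, {echo, foxtrot, golf, hotel}; each meets A ∖ {echo}, so x IS a limit point.
  x = foxtrot: open {foxtrot} ∋ x has {foxtrot} ∩ (A ∖ {foxtrot}) = ∅, so x is NOT a limit point.
  x = golf: opens ∋ x are {echo, golf, hotel}, {echo, foxtrot, golf, hotel}; each meets A ∖ {golf}, so x IS a limit point.
  x = hotel: open {echo, hotel} ∋ x has {echo, hotel} ∩ (A ∖ {hotel}) = ∅, so x is NOT a limit point.
Collecting: A' = {echo, golf}.


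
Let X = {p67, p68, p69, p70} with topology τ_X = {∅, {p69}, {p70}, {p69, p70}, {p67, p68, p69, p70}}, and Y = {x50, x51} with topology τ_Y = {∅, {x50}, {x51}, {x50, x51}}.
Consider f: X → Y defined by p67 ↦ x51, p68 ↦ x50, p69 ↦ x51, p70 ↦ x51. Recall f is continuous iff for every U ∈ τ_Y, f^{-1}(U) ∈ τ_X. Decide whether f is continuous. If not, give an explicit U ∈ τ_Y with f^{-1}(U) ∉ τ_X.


f is NOT continuous.

Compute f^{-1}(U) for each U ∈ τ_Y:
  U = ∅: f^{-1}(U) = ∅ ∈ τ_X ✓.
  U = {x50}: f^{-1}(U) = {p68} ∉ τ_X ✗.
  U = {x51}: f^{-1}(U) = {p67, p69, p70} ∉ τ_X ✗.
  U = {x50, x51}: f^{-1}(U) = {p67, p68, p69, p70} ∈ τ_X ✓.
Found U = {x50} with f^{-1}(U) = {p68} not in τ_X. Therefore f is NOT continuous.


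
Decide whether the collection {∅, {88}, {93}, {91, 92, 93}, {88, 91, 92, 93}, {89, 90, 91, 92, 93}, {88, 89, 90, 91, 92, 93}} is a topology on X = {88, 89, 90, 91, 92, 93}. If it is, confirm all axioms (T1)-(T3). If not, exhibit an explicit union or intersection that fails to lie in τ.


τ is NOT a topology on X.

Axiom (T1): ∅ ∈ τ? Yes; X ∈ τ? Yes.
Axiom (T2/T3): check pairwise unions and intersections of members of τ.
Counterexample for (T2): {88} ∪ {93} = {88, 93} ∉ τ. Therefore τ is NOT a topology.


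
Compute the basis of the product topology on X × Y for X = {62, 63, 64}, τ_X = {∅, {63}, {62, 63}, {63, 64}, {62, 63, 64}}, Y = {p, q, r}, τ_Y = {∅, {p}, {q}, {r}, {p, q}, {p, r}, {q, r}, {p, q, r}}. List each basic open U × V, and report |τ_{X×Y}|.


Basis B = {∅ × ∅, {63} × {p}, {63} × {q}, {63} × {r}, {62, 63} × {p}, {62, 63} × {q}, {62, 63} × {r}, {63} × {p, q}, {63} × {p, r}, {63, 64} × {p}, {63} × {q, r}, {63, 64} × {q}, {63, 64} × {r}, {62, 63, 64} × {p}, {62, 63, 64} × {q}, {62, 63, 64} × {r}, {63} × {p, q, r}, {62, 63} × {p, q}, {62, 63} × {p, r}, {62, 63} × {q, r}, {63, 64} × {p, q}, {63, 64} × {p, r}, {63, 64} × {q, r}, {62, 63} × {p, q, r}, {62, 63, 64} × {p, q}, {62, 63, 64} × {p, r}, {62, 63, 64} × {q, r}, {63, 64} × {p, q, r}, {62, 63, 64} × {p, q, r}}; |τ_{X×Y}| = 125.

Enumerate products U × V with U ∈ τ_X, V ∈ τ_Y (deduplicated):
  ∅ × ∅ = {} (∅)
  {63} × {p} = {(63,p)}
  {63} × {q} = {(63,q)}
  {63} × {r} = {(63,r)}
  {62, 63} × {p} = {(62,p), (63,p)}
  {62, 63} × {q} = {(62,q), (63,q)}
  {62, 63} × {r} = {(62,r), (63,r)}
  {63} × {p, q} = {(63,p), (63,q)}
  {63} × {p, r} = {(63,p), (63,r)}
  {63, 64} × {p} = {(63,p), (64,p)}
  {63} × {q, r} = {(63,q), (63,r)}
  {63, 64} × {q} = {(63,q), (64,q)}
  {63, 64} × {r} = {(63,r), (64,r)}
  {62, 63, 64} × {p} = {(62,p), (63,p), (64,p)}
  {62, 63, 64} × {q} = {(62,q), (63,q), (64,q)}
  {62, 63, 64} × {r} = {(62,r), (63,r), (64,r)}
  {63} × {p, q, r} = {(63,p), (63,q), (63,r)}
  {62, 63} × {p, q} = {(62,p), (62,q), (63,p), (63,q)}
  {62, 63} × {p, r} = {(62,p), (62,r), (63,p), (63,r)}
  {62, 63} × {q, r} = {(62,q), (62,r), (63,q), (63,r)}
  {63, 64} × {p, q} = {(63,p), (63,q), (64,p), (64,q)}
  {63, 64} × {p, r} = {(63,p), (63,r), (64,p), (64,r)}
  {63, 64} × {q, r} = {(63,q), (63,r), (64,q), (64,r)}
  {62, 63} × {p, q, r} = {(62,p), (62,q), (62,r), (63,p), (63,q), (63,r)}
  {62, 63, 64} × {p, q} = {(62,p), (62,q), (63,p), (63,q), (64,p), (64,q)}
  {62, 63, 64} × {p, r} = {(62,p), (62,r), (63,p), (63,r), (64,p), (64,r)}
  {62, 63, 64} × {q, r} = {(62,q), (62,r), (63,q), (63,r), (64,q), (64,r)}
  {63, 64} × {p, q, r} = {(63,p), (63,q), (63,r), (64,p), (64,q), (64,r)}
  {62, 63, 64} × {p, q, r} = {(62,p), (62,q), (62,r), (63,p), (63,q), (63,r), (64,p), (64,q), (64,r)}
These 29 distinct sets form the basis B.
Close under arbitrary unions to get τ_{X×Y}; counting gives |τ_{X×Y}| = 125.


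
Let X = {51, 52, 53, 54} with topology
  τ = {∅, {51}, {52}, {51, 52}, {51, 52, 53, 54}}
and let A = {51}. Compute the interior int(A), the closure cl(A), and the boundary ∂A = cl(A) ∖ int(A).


int(A) = {51}, cl(A) = {51, 53, 54}, ∂A = {53, 54}.

Closed sets in (X, τ) are complements of opens:
  closed(X, τ) = {∅, {53, 54}, {51, 53, 54}, {52, 53, 54}, {51, 52, 53, 54}}.
int(A) = ⋃ {U ∈ τ : U ⊆ A}. Opens contained in A: ∅, {51}.
Taking the union of these: int(A) = {51}.
cl(A) = ⋂ {C closed : A ⊆ C}. Closed sets containing A: {51, 53, 54}, {51, 52, 53, 54}.
Intersecting these: cl(A) = {51, 53, 54}.
∂A = cl(A) ∖ int(A) = {51, 53, 54} ∖ {51} = {53, 54}.


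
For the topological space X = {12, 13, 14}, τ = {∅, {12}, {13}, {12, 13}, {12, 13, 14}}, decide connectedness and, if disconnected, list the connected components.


(X, τ) is connected.

Find clopen sets (U ∈ τ with X ∖ U ∈ τ):
  U = ∅, X ∖ U = {12, 13, 14} — both open, so U is clopen.
  U = {12, 13, 14}, X ∖ U = ∅ — both open, so U is clopen.
Only trivial clopens (∅ and X) exist, so (X, τ) is connected.
Compute connected components by grouping points that agree on all clopens:
  component: {12, 13, 14}


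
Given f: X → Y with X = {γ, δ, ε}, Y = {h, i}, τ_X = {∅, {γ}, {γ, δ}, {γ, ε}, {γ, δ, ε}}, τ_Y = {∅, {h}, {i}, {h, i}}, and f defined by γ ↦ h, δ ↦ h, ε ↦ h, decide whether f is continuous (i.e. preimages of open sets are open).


f IS continuous.

Compute f^{-1}(U) for each U ∈ τ_Y:
  U = ∅: f^{-1}(U) = ∅ ∈ τ_X ✓.
  U = {h}: f^{-1}(U) = {γ, δ, ε} ∈ τ_X ✓.
  U = {i}: f^{-1}(U) = ∅ ∈ τ_X ✓.
  U = {h, i}: f^{-1}(U) = {γ, δ, ε} ∈ τ_X ✓.
Every preimage lies in τ_X, so f IS continuous.


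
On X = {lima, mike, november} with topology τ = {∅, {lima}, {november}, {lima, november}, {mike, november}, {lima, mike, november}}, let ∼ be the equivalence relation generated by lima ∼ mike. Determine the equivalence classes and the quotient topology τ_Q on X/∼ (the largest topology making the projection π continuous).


X/∼ = {[lima=mike], [november]}; |τ_Q| = 3.

Equivalence classes: [lima=mike], [november].
Quotient map π: X → X/∼ sends lima ↦ [lima=mike], mike ↦ [lima=mike], november ↦ [november].
For each subset V ⊆ X/∼, compute π^{-1}(V) ⊆ X and check whether π^{-1}(V) ∈ τ. V is open in τ_Q iff π^{-1}(V) ∈ τ.
  V = {}: π^{-1}(V) = ∅ ∈ τ ✓.
  V = {[lima=mike]}: π^{-1}(V) = {lima, mike} ∉ τ ✗.
  V = {[november]}: π^{-1}(V) = {november} ∈ τ ✓.
  V = {[lima=mike], [november]}: π^{-1}(V) = {lima, mike, november} ∈ τ ✓.
Open sets in the quotient: τ_Q = {{}, {[november]}, {[lima=mike], [november]}} (3 elements).


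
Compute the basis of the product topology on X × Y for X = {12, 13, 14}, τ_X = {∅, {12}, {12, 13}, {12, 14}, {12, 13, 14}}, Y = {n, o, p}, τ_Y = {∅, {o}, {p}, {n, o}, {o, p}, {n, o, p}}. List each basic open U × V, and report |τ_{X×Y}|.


Basis B = {∅ × ∅, {12} × {o}, {12} × {p}, {12} × {n, o}, {12} × {o, p}, {12, 13} × {o}, {12, 14} × {o}, {12, 13} × {p}, {12, 14} × {p}, {12} × {n, o, p}, {12, 13, 14} × {o}, {12, 13, 14} × {p}, {12, 13} × {n, o}, {12, 14} × {n, o}, {12, 13} × {o, p}, {12, 14} × {o, p}, {12, 13} × {n, o, p}, {12, 14} × {n, o, p}, {12, 13, 14} × {n, o}, {12, 13, 14} × {o, p}, {12, 13, 14} × {n, o, p}}; |τ_{X×Y}| = 70.

Enumerate products U × V with U ∈ τ_X, V ∈ τ_Y (deduplicated):
  ∅ × ∅ = {} (∅)
  {12} × {o} = {(12,o)}
  {12} × {p} = {(12,p)}
  {12} × {n, o} = {(12,n), (12,o)}
  {12} × {o, p} = {(12,o), (12,p)}
  {12, 13} × {o} = {(12,o), (13,o)}
  {12, 14} × {o} = {(12,o), (14,o)}
  {12, 13} × {p} = {(12,p), (13,p)}
  {12, 14} × {p} = {(12,p), (14,p)}
  {12} × {n, o, p} = {(12,n), (12,o), (12,p)}
  {12, 13, 14} × {o} = {(12,o), (13,o), (14,o)}
  {12, 13, 14} × {p} = {(12,p), (13,p), (14,p)}
  {12, 13} × {n, o} = {(12,n), (12,o), (13,n), (13,o)}
  {12, 14} × {n, o} = {(12,n), (12,o), (14,n), (14,o)}
  {12, 13} × {o, p} = {(12,o), (12,p), (13,o), (13,p)}
  {12, 14} × {o, p} = {(12,o), (12,p), (14,o), (14,p)}
  {12, 13} × {n, o, p} = {(12,n), (12,o), (12,p), (13,n), (13,o), (13,p)}
  {12, 14} × {n, o, p} = {(12,n), (12,o), (12,p), (14,n), (14,o), (14,p)}
  {12, 13, 14} × {n, o} = {(12,n), (12,o), (13,n), (13,o), (14,n), (14,o)}
  {12, 13, 14} × {o, p} = {(12,o), (12,p), (13,o), (13,p), (14,o), (14,p)}
  {12, 13, 14} × {n, o, p} = {(12,n), (12,o), (12,p), (13,n), (13,o), (13,p), (14,n), (14,o), (14,p)}
These 21 distinct sets form the basis B.
Close under arbitrary unions to get τ_{X×Y}; counting gives |τ_{X×Y}| = 70.


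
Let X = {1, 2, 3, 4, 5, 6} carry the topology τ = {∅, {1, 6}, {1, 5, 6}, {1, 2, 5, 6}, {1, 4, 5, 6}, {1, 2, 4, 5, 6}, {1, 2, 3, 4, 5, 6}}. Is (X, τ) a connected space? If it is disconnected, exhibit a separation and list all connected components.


(X, τ) is connected.

Find clopen sets (U ∈ τ with X ∖ U ∈ τ):
  U = ∅, X ∖ U = {1, 2, 3, 4, 5, 6} — both open, so U is clopen.
  U = {1, 2, 3, 4, 5, 6}, X ∖ U = ∅ — both open, so U is clopen.
Only trivial clopens (∅ and X) exist, so (X, τ) is connected.
Compute connected components by grouping points that agree on all clopens:
  component: {1, 2, 3, 4, 5, 6}


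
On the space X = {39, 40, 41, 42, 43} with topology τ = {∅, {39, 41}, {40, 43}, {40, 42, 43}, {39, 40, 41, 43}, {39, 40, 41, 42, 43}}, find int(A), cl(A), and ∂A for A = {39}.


int(A) = ∅, cl(A) = {39, 41}, ∂A = {39, 41}.

Closed sets in (X, τ) are complements of opens:
  closed(X, τ) = {∅, {42}, {39, 41}, {39, 41, 42}, {40, 42, 43}, {39, 40, 41, 42, 43}}.
int(A) = ⋃ {U ∈ τ : U ⊆ A}. Opens contained in A: ∅.
Taking the union of these: int(A) = ∅.
cl(A) = ⋂ {C closed : A ⊆ C}. Closed sets containing A: {39, 41}, {39, 41, 42}, {39, 40, 41, 42, 43}.
Intersecting these: cl(A) = {39, 41}.
∂A = cl(A) ∖ int(A) = {39, 41} ∖ ∅ = {39, 41}.


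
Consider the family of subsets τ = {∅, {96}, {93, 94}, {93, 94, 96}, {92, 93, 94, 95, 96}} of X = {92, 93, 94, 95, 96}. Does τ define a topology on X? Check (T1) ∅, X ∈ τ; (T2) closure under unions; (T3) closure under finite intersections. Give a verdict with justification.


τ IS a topology on X.

Axiom (T1): ∅ ∈ τ? Yes; X ∈ τ? Yes.
Axiom (T2/T3): check pairwise unions and intersections of members of τ.
All pairwise intersections and unions checked — each lies in τ. Therefore τ satisfies (T1), (T2), (T3): it IS a topology on X.


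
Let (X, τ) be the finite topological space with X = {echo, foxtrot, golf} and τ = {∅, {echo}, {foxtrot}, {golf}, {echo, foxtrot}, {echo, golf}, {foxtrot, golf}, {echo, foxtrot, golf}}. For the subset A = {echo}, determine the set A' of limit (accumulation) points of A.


A' = ∅

For each x ∈ X, list the open sets U ∈ τ with x ∈ U, then check whether U ∩ (A ∖ {x}) ≠ ∅ for every such U.
  x = echo: open {echo} ∋ x has {echo} ∩ (A ∖ {echo}) = ∅, so x is NOT a limit point.
  x = foxtrot: open {foxtrot} ∋ x has {foxtrot} ∩ (A ∖ {foxtrot}) = ∅, so x is NOT a limit point.
  x = golf: open {golf} ∋ x has {golf} ∩ (A ∖ {golf}) = ∅, so x is NOT a limit point.
Collecting: A' = ∅.


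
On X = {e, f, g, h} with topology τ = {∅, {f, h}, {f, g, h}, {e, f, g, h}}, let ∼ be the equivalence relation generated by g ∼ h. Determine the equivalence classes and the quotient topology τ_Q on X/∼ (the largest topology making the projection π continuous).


X/∼ = {[e], [f], [g=h]}; |τ_Q| = 3.

Equivalence classes: [e], [f], [g=h].
Quotient map π: X → X/∼ sends e ↦ [e], f ↦ [f], g ↦ [g=h], h ↦ [g=h].
For each subset V ⊆ X/∼, compute π^{-1}(V) ⊆ X and check whether π^{-1}(V) ∈ τ. V is open in τ_Q iff π^{-1}(V) ∈ τ.
  V = {}: π^{-1}(V) = ∅ ∈ τ ✓.
  V = {[e]}: π^{-1}(V) = {e} ∉ τ ✗.
  V = {[f]}: π^{-1}(V) = {f} ∉ τ ✗.
  V = {[e], [f]}: π^{-1}(V) = {e, f} ∉ τ ✗.
  V = {[g=h]}: π^{-1}(V) = {g, h} ∉ τ ✗.
  V = {[e], [g=h]}: π^{-1}(V) = {e, g, h} ∉ τ ✗.
  V = {[f], [g=h]}: π^{-1}(V) = {f, g, h} ∈ τ ✓.
  V = {[e], [f], [g=h]}: π^{-1}(V) = {e, f, g, h} ∈ τ ✓.
Open sets in the quotient: τ_Q = {{}, {[f], [g=h]}, {[e], [f], [g=h]}} (3 elements).


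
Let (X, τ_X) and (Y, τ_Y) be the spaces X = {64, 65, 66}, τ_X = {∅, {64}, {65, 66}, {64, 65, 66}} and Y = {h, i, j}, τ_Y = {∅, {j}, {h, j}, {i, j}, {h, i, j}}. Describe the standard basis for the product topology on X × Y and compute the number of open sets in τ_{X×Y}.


Basis B = {∅ × ∅, {64} × {j}, {64} × {h, j}, {64} × {i, j}, {65, 66} × {j}, {64} × {h, i, j}, {64, 65, 66} × {j}, {65, 66} × {h, j}, {65, 66} × {i, j}, {64, 65, 66} × {h, j}, {64, 65, 66} × {i, j}, {65, 66} × {h, i, j}, {64, 65, 66} × {h, i, j}}; |τ_{X×Y}| = 25.

Enumerate products U × V with U ∈ τ_X, V ∈ τ_Y (deduplicated):
  ∅ × ∅ = {} (∅)
  {64} × {j} = {(64,j)}
  {64} × {h, j} = {(64,h), (64,j)}
  {64} × {i, j} = {(64,i), (64,j)}
  {65, 66} × {j} = {(65,j), (66,j)}
  {64} × {h, i, j} = {(64,h), (64,i), (64,j)}
  {64, 65, 66} × {j} = {(64,j), (65,j), (66,j)}
  {65, 66} × {h, j} = {(65,h), (65,j), (66,h), (66,j)}
  {65, 66} × {i, j} = {(65,i), (65,j), (66,i), (66,j)}
  {64, 65, 66} × {h, j} = {(64,h), (64,j), (65,h), (65,j), (66,h), (66,j)}
  {64, 65, 66} × {i, j} = {(64,i), (64,j), (65,i), (65,j), (66,i), (66,j)}
  {65, 66} × {h, i, j} = {(65,h), (65,i), (65,j), (66,h), (66,i), (66,j)}
  {64, 65, 66} × {h, i, j} = {(64,h), (64,i), (64,j), (65,h), (65,i), (65,j), (66,h), (66,i), (66,j)}
These 13 distinct sets form the basis B.
Close under arbitrary unions to get τ_{X×Y}; counting gives |τ_{X×Y}| = 25.
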